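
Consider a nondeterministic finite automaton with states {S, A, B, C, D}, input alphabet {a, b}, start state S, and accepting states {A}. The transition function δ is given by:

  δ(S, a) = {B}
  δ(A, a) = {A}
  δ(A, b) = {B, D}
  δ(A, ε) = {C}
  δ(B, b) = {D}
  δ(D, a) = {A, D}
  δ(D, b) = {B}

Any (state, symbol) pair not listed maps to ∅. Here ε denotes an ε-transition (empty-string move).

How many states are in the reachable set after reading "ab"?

1

Start in {S}.
Read 'a': S→{B}; now {B}.
Read 'b': B→{D}; now {D}.
That set has 1 state.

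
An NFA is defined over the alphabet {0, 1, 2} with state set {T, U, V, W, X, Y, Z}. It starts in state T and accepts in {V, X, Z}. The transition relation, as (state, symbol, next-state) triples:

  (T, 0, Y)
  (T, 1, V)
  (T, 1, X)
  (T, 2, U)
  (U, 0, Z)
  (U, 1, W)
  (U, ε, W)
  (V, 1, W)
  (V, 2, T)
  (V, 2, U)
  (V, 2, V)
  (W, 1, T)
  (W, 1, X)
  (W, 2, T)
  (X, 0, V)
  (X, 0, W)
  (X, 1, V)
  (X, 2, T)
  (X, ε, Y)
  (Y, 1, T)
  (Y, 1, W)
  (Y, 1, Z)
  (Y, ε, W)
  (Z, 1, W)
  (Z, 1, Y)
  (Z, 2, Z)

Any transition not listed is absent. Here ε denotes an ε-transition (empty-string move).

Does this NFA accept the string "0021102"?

Start in {T}.
Read '0': T→{Y}; union {Y}; ε-closure = {W, Y}.
Read '0': W→∅, Y→∅; now ∅.
The set is empty and remains empty for the remaining 5 symbols.
The final set ∅ contains no accepting state.

No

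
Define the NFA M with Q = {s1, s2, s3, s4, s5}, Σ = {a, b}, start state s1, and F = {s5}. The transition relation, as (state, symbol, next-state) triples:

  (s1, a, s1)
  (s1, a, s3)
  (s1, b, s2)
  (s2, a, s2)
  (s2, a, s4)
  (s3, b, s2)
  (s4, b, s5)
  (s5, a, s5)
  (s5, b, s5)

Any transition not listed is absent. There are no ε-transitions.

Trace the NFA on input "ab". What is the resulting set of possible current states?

{s2}

Start in {s1}.
Read 'a': {s1} → {s1, s3}.
Read 'b': {s1, s3} → {s2}.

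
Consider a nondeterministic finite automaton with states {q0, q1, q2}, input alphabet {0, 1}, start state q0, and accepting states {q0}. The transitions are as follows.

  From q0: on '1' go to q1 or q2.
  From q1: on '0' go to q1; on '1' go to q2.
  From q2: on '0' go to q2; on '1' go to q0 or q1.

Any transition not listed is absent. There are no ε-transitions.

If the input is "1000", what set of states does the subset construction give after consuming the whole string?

{q1, q2}

Start in {q0}.
Read '1': {q0} → {q1, q2}.
Read '0': {q1, q2} → {q1, q2}.
Read '0': {q1, q2} → {q1, q2}.
Read '0': {q1, q2} → {q1, q2}.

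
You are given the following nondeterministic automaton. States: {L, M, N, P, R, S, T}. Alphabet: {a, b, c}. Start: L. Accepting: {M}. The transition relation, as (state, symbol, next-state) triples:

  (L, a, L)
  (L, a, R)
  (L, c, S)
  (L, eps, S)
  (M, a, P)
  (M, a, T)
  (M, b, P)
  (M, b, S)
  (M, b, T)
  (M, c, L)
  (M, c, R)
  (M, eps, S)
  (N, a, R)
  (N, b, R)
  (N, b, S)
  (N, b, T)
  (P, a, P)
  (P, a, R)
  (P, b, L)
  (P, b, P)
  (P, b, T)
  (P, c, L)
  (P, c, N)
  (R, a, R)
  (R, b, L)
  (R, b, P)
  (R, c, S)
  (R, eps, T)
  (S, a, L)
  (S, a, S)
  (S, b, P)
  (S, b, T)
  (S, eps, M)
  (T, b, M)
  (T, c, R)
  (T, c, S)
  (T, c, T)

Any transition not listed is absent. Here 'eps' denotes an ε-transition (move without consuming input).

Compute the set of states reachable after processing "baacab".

{L, M, P, S, T}

Start: ε-closure({L}) = {L, M, S}.
Read 'b': L→∅, M→{P, S, T}, S→{P, T}; union {P, S, T}; ε-closure = {M, P, S, T}.
Read 'a': M→{P, T}, P→{P, R}, S→{L, S}, T→∅; union {L, P, R, S, T}; ε-closure = {L, M, P, R, S, T}.
Read 'a': L→{L, R}, M→{P, T}, P→{P, R}, R→{R}, S→{L, S}, T→∅; union {L, P, R, S, T}; ε-closure = {L, M, P, R, S, T}.
Read 'c': L→{S}, M→{L, R}, P→{L, N}, R→{S}, S→∅, T→{R, S, T}; union {L, N, R, S, T}; ε-closure = {L, M, N, R, S, T}.
Read 'a': L→{L, R}, M→{P, T}, N→{R}, R→{R}, S→{L, S}, T→∅; union {L, P, R, S, T}; ε-closure = {L, M, P, R, S, T}.
Read 'b': L→∅, M→{P, S, T}, P→{L, P, T}, R→{L, P}, S→{P, T}, T→{M}; now {L, M, P, S, T}.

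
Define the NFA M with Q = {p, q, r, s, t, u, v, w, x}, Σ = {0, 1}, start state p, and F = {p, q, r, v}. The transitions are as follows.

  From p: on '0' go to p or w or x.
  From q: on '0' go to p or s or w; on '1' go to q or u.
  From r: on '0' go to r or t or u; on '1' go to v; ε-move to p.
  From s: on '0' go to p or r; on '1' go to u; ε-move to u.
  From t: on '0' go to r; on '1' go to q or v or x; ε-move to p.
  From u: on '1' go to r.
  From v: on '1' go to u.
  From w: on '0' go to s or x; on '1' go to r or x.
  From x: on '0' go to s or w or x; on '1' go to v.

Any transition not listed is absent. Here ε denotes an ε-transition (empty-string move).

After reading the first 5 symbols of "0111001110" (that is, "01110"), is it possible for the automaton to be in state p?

Start in {p}.
Read '0': p→{p, w, x}; now {p, w, x}.
Read '1': p→∅, w→{r, x}, x→{v}; union {r, v, x}; ε-closure = {p, r, v, x}.
Read '1': p→∅, r→{v}, v→{u}, x→{v}; now {u, v}.
Read '1': u→{r}, v→{u}; union {r, u}; ε-closure = {p, r, u}.
Read '0': p→{p, w, x}, r→{r, t, u}, u→∅; now {p, r, t, u, w, x}.
State p is in {p, r, t, u, w, x}.

Yes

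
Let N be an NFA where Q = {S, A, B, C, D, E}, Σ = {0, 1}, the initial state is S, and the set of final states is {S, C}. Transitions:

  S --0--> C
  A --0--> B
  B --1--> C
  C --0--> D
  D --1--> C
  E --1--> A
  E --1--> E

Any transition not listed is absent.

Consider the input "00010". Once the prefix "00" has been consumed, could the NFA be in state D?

Yes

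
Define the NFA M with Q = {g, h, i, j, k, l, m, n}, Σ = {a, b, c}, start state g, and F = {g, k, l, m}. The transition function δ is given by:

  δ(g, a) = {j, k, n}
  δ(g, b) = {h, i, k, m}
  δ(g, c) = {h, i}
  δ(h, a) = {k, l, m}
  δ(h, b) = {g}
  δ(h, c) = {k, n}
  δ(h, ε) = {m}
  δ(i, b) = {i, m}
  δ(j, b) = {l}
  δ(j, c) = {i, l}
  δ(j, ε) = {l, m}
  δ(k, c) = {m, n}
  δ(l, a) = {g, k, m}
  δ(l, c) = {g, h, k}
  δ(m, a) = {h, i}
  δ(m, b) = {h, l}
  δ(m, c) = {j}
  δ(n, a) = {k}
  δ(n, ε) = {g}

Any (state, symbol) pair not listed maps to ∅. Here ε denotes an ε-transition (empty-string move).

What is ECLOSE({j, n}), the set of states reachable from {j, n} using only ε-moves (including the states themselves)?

{g, j, l, m, n}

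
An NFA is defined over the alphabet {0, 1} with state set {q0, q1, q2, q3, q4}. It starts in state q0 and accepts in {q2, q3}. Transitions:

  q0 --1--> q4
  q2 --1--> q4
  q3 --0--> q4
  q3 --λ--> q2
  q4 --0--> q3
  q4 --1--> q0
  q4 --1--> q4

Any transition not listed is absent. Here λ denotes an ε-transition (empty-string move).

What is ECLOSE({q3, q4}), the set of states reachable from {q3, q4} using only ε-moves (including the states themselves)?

{q2, q3, q4}

Begin with {q3, q4}.
ε-move q3 → q2; add q2.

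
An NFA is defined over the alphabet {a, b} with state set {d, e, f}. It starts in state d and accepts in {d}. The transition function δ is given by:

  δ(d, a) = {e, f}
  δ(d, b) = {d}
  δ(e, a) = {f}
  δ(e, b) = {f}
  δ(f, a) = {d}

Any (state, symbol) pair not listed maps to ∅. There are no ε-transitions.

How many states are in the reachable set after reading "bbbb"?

1

Start in {d}.
Read 'b': {d} → {d}.
Read 'b': {d} → {d}.
Read 'b': {d} → {d}.
Read 'b': {d} → {d}.
That set has 1 state.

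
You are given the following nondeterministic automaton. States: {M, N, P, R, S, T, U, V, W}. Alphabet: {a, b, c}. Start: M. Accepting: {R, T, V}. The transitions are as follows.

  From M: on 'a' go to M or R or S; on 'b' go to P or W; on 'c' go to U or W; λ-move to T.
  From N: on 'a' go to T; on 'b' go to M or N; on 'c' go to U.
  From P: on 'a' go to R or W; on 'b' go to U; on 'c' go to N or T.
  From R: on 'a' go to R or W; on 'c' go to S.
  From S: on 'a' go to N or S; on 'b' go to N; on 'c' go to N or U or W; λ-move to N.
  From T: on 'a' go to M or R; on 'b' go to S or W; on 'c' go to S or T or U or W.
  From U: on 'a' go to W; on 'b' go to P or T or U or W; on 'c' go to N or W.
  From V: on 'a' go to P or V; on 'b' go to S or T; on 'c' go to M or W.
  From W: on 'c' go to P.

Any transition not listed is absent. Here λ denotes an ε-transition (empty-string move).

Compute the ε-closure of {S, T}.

{N, S, T}

Begin with {S, T}.
ε-move S → N; add N.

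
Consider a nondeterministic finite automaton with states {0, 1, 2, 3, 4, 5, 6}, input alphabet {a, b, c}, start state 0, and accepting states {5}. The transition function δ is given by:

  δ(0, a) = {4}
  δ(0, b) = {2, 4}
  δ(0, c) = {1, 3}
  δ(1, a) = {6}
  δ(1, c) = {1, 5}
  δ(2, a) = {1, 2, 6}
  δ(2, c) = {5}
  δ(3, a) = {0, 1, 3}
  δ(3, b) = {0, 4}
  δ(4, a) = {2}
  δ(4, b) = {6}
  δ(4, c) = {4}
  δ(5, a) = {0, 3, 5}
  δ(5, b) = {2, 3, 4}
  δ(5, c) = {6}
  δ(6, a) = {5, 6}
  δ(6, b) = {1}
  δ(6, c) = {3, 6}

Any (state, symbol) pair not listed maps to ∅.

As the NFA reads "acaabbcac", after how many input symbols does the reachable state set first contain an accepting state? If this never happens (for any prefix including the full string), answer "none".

none

Start in {0}.
Read 'a': 0→{4}; now {4}.
Read 'c': 4→{4}; now {4}.
Read 'a': 4→{2}; now {2}.
Read 'a': 2→{1, 2, 6}; now {1, 2, 6}.
Read 'b': 1→∅, 2→∅, 6→{1}; now {1}.
Read 'b': 1→∅; now ∅.
The set is empty and remains empty for the remaining 3 symbols.
No reachable set along the way intersects F.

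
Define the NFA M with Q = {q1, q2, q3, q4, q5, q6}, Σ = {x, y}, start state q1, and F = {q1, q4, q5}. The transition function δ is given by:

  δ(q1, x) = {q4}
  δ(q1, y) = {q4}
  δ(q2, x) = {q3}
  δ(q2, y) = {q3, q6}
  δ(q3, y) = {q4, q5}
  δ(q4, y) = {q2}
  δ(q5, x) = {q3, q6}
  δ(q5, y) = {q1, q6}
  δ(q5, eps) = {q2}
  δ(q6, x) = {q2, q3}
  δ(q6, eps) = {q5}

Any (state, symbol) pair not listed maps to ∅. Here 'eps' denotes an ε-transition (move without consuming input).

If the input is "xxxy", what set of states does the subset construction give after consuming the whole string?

∅

Start in {q1}.
Read 'x': {q1} → {q4}.
Read 'x': {q4} → ∅.
The set is empty and remains empty for the remaining 2 symbols.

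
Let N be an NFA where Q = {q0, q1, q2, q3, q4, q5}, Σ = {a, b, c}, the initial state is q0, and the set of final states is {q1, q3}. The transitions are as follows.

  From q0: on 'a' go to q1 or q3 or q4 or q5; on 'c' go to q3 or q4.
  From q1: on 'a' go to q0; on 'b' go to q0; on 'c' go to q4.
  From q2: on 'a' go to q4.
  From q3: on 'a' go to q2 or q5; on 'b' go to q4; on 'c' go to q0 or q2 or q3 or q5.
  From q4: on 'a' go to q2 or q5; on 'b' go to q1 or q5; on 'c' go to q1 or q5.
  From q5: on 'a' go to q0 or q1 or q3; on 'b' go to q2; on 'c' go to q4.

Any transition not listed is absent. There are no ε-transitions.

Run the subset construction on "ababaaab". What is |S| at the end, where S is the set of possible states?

5

Start in {q0}.
Read 'a': {q0} → {q1, q3, q4, q5}.
Read 'b': {q1, q3, q4, q5} → {q0, q1, q2, q4, q5}.
Read 'a': {q0, q1, q2, q4, q5} → {q0, q1, q2, q3, q4, q5}.
Read 'b': {q0, q1, q2, q3, q4, q5} → {q0, q1, q2, q4, q5}.
Read 'a': {q0, q1, q2, q4, q5} → {q0, q1, q2, q3, q4, q5}.
Read 'a': {q0, q1, q2, q3, q4, q5} → {q0, q1, q2, q3, q4, q5}.
Read 'a': {q0, q1, q2, q3, q4, q5} → {q0, q1, q2, q3, q4, q5}.
Read 'b': {q0, q1, q2, q3, q4, q5} → {q0, q1, q2, q4, q5}.
That set has 5 states.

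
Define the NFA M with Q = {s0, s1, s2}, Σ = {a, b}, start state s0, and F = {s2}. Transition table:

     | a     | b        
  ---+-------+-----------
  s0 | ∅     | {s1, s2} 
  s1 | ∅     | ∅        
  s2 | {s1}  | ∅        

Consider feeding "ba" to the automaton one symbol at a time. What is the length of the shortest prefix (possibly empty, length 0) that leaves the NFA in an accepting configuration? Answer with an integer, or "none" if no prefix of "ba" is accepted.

1

Start in {s0}.
Read 'b': {s0} → {s1, s2}.
None of the earlier sets intersect F, but {s1, s2} does.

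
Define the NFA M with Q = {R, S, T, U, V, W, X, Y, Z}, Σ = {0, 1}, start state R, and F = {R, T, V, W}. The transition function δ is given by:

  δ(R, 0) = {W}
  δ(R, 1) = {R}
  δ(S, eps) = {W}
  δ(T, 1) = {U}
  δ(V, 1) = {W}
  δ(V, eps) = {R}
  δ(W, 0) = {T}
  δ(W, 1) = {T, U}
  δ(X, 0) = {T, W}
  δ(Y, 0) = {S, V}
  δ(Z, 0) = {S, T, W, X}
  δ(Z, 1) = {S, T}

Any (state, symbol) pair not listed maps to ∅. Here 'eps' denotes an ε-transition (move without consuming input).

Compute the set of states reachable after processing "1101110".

∅

Start in {R}.
Read '1': R→{R}; now {R}.
Read '1': R→{R}; now {R}.
Read '0': R→{W}; now {W}.
Read '1': W→{T, U}; now {T, U}.
Read '1': T→{U}, U→∅; now {U}.
Read '1': U→∅; now ∅.
The set is empty and remains empty for the remaining 1 symbol.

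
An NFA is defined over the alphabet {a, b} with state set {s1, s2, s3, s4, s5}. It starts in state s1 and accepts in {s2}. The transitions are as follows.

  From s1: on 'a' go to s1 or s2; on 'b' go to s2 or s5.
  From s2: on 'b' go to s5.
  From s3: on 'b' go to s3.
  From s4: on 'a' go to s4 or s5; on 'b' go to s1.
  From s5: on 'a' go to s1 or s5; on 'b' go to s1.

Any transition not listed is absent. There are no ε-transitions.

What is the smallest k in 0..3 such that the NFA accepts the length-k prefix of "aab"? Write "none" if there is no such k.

Start in {s1}.
Read 'a': s1→{s1, s2}; now {s1, s2}.
None of the earlier sets intersect F, but {s1, s2} does.

1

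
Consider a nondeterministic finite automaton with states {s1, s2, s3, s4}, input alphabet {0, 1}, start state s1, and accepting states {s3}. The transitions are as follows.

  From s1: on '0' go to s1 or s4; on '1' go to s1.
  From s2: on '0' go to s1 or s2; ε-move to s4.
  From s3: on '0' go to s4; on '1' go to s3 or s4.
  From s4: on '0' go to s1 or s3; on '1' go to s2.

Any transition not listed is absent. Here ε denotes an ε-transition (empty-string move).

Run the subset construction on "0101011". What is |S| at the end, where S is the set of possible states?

Start in {s1}.
Read '0': s1→{s1, s4}; now {s1, s4}.
Read '1': s1→{s1}, s4→{s2}; union {s1, s2}; ε-closure = {s1, s2, s4}.
Read '0': s1→{s1, s4}, s2→{s1, s2}, s4→{s1, s3}; now {s1, s2, s3, s4}.
Read '1': s1→{s1}, s2→∅, s3→{s3, s4}, s4→{s2}; now {s1, s2, s3, s4}.
Read '0': s1→{s1, s4}, s2→{s1, s2}, s3→{s4}, s4→{s1, s3}; now {s1, s2, s3, s4}.
Read '1': s1→{s1}, s2→∅, s3→{s3, s4}, s4→{s2}; now {s1, s2, s3, s4}.
Read '1': s1→{s1}, s2→∅, s3→{s3, s4}, s4→{s2}; now {s1, s2, s3, s4}.
That set has 4 states.

4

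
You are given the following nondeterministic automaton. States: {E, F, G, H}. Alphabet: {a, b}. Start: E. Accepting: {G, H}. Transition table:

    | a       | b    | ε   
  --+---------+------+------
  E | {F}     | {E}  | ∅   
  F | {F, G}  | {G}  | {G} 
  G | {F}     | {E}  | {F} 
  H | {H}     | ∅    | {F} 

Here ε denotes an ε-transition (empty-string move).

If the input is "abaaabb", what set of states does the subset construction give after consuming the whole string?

Start in {E}.
Read 'a': {E} → {F, G}.
Read 'b': {F, G} → {E, F, G}.
Read 'a': {E, F, G} → {F, G}.
Read 'a': {F, G} → {F, G}.
Read 'a': {F, G} → {F, G}.
Read 'b': {F, G} → {E, F, G}.
Read 'b': {E, F, G} → {E, F, G}.

{E, F, G}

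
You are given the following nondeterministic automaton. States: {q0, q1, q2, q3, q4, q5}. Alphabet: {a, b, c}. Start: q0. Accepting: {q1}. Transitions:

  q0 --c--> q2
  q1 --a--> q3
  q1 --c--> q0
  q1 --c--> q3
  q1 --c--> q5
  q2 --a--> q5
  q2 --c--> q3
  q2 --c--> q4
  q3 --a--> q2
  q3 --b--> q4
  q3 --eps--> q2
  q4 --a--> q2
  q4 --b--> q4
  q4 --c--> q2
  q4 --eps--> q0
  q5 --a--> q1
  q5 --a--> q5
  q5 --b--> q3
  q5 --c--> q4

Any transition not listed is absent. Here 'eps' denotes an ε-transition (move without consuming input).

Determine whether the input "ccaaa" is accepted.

Start in {q0}.
Read 'c': {q0} → {q2}.
Read 'c': {q2} → {q0, q2, q3, q4}.
Read 'a': {q0, q2, q3, q4} → {q2, q5}.
Read 'a': {q2, q5} → {q1, q5}.
Read 'a': {q1, q5} → {q1, q2, q3, q5}.
The final set {q1, q2, q3, q5} contains the accepting state q1.

Yes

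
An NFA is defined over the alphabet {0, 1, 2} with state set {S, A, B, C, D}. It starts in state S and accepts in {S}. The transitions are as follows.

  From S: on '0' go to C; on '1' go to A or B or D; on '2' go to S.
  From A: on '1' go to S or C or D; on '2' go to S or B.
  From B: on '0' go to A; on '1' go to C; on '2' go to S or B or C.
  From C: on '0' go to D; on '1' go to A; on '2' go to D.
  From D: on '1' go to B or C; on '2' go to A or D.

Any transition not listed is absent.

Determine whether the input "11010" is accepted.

Start in {S}.
Read '1': S→{A, B, D}; now {A, B, D}.
Read '1': A→{S, C, D}, B→{C}, D→{B, C}; now {S, B, C, D}.
Read '0': S→{C}, B→{A}, C→{D}, D→∅; now {A, C, D}.
Read '1': A→{S, C, D}, C→{A}, D→{B, C}; now {S, A, B, C, D}.
Read '0': S→{C}, A→∅, B→{A}, C→{D}, D→∅; now {A, C, D}.
The final set {A, C, D} contains no accepting state.

No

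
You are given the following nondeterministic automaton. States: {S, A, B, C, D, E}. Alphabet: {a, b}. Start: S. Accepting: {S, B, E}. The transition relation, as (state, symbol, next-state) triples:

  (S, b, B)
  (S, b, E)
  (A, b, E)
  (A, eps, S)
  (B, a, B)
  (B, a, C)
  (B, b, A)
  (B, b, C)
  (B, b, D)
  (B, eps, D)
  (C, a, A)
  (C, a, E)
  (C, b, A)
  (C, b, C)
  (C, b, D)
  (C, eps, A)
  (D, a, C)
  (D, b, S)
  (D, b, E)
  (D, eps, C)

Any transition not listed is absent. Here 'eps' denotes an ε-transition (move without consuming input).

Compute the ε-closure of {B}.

{S, A, B, C, D}

Begin with {B}.
ε-move B → D; add D.
ε-move D → C; add C.
ε-move C → A; add A.
ε-move A → S; add S.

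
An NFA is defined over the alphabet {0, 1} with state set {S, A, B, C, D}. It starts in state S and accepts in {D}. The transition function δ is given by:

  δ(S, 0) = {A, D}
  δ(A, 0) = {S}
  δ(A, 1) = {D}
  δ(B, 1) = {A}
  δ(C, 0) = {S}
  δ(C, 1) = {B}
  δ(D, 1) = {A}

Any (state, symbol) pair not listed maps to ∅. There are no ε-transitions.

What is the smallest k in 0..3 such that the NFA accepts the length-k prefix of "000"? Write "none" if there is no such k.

1

Start in {S}.
Read '0': {S} → {A, D}.
None of the earlier sets intersect F, but {A, D} does.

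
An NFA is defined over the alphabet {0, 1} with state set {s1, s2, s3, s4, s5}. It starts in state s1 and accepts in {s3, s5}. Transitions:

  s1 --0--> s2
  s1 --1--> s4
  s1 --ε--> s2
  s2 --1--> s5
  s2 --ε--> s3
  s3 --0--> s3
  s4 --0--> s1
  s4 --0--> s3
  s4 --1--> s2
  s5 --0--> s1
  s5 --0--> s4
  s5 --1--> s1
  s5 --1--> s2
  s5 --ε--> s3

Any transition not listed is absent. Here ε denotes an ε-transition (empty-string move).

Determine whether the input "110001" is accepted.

Start: ε-closure({s1}) = {s1, s2, s3}.
Read '1': {s1, s2, s3} → {s3, s4, s5}.
Read '1': {s3, s4, s5} → {s1, s2, s3}.
Read '0': {s1, s2, s3} → {s2, s3}.
Read '0': {s2, s3} → {s3}.
Read '0': {s3} → {s3}.
Read '1': {s3} → ∅.
The final set ∅ contains no accepting state.

No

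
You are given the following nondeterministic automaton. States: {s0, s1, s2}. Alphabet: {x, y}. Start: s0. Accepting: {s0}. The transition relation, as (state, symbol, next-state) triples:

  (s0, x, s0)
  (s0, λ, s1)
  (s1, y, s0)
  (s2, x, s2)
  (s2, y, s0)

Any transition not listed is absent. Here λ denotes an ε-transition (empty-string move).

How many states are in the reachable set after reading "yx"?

Start: ε-closure({s0}) = {s0, s1}.
Read 'y': s0→∅, s1→{s0}; union {s0}; ε-closure = {s0, s1}.
Read 'x': s0→{s0}, s1→∅; union {s0}; ε-closure = {s0, s1}.
That set has 2 states.

2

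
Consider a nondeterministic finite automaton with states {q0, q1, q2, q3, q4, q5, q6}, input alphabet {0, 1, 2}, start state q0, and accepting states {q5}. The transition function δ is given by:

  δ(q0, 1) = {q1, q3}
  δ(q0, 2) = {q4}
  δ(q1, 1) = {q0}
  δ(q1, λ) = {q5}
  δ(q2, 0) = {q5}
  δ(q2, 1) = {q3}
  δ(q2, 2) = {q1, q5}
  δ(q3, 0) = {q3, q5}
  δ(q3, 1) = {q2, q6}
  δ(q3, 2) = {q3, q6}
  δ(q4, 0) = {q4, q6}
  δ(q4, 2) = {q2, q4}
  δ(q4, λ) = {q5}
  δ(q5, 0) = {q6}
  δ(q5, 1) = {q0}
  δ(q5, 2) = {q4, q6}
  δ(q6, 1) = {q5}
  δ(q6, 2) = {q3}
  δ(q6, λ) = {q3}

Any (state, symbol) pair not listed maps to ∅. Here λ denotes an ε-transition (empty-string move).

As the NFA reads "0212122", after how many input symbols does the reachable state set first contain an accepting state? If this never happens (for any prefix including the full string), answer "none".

Start in {q0}.
Read '0': q0→∅; now ∅.
The set is empty and remains empty for the remaining 6 symbols.
No reachable set along the way intersects F.

none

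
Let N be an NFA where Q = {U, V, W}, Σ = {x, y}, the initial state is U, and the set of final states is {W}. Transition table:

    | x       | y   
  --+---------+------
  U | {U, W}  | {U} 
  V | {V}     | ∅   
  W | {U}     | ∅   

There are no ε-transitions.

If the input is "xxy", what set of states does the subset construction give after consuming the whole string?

{U}

Start in {U}.
Read 'x': U→{U, W}; now {U, W}.
Read 'x': U→{U, W}, W→{U}; now {U, W}.
Read 'y': U→{U}, W→∅; now {U}.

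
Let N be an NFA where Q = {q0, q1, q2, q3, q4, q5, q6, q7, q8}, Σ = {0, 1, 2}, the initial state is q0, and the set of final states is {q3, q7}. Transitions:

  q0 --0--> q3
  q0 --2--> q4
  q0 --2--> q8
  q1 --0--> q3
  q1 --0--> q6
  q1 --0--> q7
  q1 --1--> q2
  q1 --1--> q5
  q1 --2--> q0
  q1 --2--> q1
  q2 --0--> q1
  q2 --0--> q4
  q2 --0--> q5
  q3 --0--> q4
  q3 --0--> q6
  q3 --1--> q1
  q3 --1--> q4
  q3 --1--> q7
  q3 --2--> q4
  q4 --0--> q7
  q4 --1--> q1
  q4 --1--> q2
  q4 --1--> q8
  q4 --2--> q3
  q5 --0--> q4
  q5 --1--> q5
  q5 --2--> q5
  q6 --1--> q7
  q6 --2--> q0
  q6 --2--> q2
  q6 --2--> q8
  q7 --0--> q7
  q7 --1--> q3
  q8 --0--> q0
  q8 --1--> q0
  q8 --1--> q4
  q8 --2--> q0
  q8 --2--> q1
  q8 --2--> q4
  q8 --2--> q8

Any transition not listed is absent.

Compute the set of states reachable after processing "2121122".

Start in {q0}.
Read '2': {q0} → {q4, q8}.
Read '1': {q4, q8} → {q0, q1, q2, q4, q8}.
Read '2': {q0, q1, q2, q4, q8} → {q0, q1, q3, q4, q8}.
Read '1': {q0, q1, q3, q4, q8} → {q0, q1, q2, q4, q5, q7, q8}.
Read '1': {q0, q1, q2, q4, q5, q7, q8} → {q0, q1, q2, q3, q4, q5, q8}.
Read '2': {q0, q1, q2, q3, q4, q5, q8} → {q0, q1, q3, q4, q5, q8}.
Read '2': {q0, q1, q3, q4, q5, q8} → {q0, q1, q3, q4, q5, q8}.

{q0, q1, q3, q4, q5, q8}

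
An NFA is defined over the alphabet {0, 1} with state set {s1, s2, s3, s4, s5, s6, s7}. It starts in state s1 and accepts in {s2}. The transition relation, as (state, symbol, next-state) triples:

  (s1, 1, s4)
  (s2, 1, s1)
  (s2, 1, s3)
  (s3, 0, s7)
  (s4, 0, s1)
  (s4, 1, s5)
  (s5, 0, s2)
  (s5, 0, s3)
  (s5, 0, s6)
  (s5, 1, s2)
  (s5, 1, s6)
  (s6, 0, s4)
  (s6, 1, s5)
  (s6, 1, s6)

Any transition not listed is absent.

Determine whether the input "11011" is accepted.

Yes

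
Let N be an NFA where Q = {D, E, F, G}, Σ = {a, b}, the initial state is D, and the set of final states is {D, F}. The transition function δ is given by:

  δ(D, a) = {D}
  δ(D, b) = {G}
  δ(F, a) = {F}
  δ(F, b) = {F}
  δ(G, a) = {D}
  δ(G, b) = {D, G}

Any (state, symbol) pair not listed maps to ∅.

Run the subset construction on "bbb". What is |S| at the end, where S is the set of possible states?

Start in {D}.
Read 'b': {D} → {G}.
Read 'b': {G} → {D, G}.
Read 'b': {D, G} → {D, G}.
That set has 2 states.

2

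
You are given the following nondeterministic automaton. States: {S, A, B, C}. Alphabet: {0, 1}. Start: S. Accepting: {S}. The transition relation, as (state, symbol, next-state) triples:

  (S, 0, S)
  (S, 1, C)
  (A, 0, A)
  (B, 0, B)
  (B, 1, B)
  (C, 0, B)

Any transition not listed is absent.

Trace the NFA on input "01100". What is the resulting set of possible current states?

∅

Start in {S}.
Read '0': {S} → {S}.
Read '1': {S} → {C}.
Read '1': {C} → ∅.
The set is empty and remains empty for the remaining 2 symbols.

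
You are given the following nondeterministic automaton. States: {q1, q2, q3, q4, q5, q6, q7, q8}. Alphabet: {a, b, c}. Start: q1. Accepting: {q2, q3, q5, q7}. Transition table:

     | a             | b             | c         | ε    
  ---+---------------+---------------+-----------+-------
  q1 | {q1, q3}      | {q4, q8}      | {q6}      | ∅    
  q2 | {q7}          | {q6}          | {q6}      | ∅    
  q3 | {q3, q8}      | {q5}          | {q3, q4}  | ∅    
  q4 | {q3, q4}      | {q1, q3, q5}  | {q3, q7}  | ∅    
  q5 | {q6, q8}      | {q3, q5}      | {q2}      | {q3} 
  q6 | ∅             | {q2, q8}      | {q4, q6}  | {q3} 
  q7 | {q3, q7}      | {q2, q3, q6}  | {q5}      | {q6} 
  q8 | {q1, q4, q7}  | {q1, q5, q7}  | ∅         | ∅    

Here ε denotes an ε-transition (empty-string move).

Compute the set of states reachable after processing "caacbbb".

{q1, q2, q3, q4, q5, q6, q7, q8}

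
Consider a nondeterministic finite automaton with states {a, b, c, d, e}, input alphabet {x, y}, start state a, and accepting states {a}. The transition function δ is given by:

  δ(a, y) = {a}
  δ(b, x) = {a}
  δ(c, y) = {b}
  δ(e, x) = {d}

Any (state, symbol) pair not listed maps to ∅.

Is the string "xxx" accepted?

No

Start in {a}.
Read 'x': a→∅; now ∅.
The set is empty and remains empty for the remaining 2 symbols.
The final set ∅ contains no accepting state.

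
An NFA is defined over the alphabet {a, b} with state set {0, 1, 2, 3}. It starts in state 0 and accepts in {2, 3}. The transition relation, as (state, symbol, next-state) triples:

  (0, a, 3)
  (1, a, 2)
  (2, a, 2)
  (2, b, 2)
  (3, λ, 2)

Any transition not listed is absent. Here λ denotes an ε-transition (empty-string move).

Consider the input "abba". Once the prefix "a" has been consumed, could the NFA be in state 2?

Start in {0}.
Read 'a': 0→{3}; union {3}; ε-closure = {2, 3}.
State 2 is in {2, 3}.

Yes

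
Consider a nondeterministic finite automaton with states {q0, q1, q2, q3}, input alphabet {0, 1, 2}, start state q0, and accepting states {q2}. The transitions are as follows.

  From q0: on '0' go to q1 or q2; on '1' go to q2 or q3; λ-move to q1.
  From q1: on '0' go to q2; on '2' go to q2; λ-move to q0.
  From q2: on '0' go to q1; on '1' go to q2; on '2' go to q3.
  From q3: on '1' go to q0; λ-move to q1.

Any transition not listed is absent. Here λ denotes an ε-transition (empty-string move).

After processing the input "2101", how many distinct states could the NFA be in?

Start: ε-closure({q0}) = {q0, q1}.
Read '2': q0→∅, q1→{q2}; now {q2}.
Read '1': q2→{q2}; now {q2}.
Read '0': q2→{q1}; union {q1}; ε-closure = {q0, q1}.
Read '1': q0→{q2, q3}, q1→∅; union {q2, q3}; ε-closure = {q0, q1, q2, q3}.
That set has 4 states.

4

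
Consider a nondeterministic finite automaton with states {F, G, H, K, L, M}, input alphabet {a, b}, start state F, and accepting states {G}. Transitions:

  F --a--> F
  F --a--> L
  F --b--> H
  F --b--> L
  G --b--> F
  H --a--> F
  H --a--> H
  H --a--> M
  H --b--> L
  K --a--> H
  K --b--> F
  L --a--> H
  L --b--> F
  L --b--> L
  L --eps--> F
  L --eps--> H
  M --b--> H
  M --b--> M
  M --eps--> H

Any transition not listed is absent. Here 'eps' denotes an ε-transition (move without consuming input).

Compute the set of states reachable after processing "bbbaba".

{F, H, L, M}

Start in {F}.
Read 'b': {F} → {F, H, L}.
Read 'b': {F, H, L} → {F, H, L}.
Read 'b': {F, H, L} → {F, H, L}.
Read 'a': {F, H, L} → {F, H, L, M}.
Read 'b': {F, H, L, M} → {F, H, L, M}.
Read 'a': {F, H, L, M} → {F, H, L, M}.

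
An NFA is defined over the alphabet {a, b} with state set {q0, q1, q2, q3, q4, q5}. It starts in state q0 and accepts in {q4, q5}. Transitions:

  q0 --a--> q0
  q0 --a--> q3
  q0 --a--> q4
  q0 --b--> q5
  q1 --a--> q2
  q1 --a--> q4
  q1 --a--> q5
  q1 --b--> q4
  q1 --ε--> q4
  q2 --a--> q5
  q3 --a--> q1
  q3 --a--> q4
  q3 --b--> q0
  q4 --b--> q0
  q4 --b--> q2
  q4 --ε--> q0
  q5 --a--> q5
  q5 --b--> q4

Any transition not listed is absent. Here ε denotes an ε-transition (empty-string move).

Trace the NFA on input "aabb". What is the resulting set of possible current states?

{q0, q2, q4, q5}

Start in {q0}.
Read 'a': q0→{q0, q3, q4}; now {q0, q3, q4}.
Read 'a': q0→{q0, q3, q4}, q3→{q1, q4}, q4→∅; now {q0, q1, q3, q4}.
Read 'b': q0→{q5}, q1→{q4}, q3→{q0}, q4→{q0, q2}; now {q0, q2, q4, q5}.
Read 'b': q0→{q5}, q2→∅, q4→{q0, q2}, q5→{q4}; now {q0, q2, q4, q5}.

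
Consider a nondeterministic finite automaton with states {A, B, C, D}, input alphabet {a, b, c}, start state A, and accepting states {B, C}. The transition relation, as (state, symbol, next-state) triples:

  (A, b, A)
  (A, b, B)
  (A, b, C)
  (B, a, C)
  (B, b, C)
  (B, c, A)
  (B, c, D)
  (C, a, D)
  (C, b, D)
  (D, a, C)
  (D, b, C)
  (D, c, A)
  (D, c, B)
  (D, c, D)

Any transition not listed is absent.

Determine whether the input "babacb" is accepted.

Start in {A}.
Read 'b': A→{A, B, C}; now {A, B, C}.
Read 'a': A→∅, B→{C}, C→{D}; now {C, D}.
Read 'b': C→{D}, D→{C}; now {C, D}.
Read 'a': C→{D}, D→{C}; now {C, D}.
Read 'c': C→∅, D→{A, B, D}; now {A, B, D}.
Read 'b': A→{A, B, C}, B→{C}, D→{C}; now {A, B, C}.
The final set {A, B, C} contains the accepting states B, C.

Yes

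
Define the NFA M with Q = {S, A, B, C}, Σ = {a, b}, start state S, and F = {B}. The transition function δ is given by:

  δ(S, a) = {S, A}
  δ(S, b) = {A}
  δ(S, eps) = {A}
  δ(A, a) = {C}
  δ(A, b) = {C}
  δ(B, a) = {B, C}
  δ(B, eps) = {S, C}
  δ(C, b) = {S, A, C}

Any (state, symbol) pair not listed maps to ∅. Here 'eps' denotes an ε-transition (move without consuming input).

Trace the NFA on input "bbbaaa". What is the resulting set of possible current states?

Start: ε-closure({S}) = {S, A}.
Read 'b': {S, A} → {A, C}.
Read 'b': {A, C} → {S, A, C}.
Read 'b': {S, A, C} → {S, A, C}.
Read 'a': {S, A, C} → {S, A, C}.
Read 'a': {S, A, C} → {S, A, C}.
Read 'a': {S, A, C} → {S, A, C}.

{S, A, C}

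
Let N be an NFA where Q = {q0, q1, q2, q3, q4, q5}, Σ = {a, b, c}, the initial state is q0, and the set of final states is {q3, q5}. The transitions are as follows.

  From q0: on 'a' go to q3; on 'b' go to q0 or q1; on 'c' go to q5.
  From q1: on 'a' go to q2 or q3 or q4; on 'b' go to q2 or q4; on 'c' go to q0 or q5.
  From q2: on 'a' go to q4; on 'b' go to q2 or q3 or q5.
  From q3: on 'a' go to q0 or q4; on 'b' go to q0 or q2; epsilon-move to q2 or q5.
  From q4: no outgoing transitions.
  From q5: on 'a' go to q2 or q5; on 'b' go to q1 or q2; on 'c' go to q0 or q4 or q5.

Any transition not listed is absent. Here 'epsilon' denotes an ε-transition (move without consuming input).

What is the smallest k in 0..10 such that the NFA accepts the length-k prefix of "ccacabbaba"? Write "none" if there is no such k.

1

Start in {q0}.
Read 'c': {q0} → {q5}.
None of the earlier sets intersect F, but {q5} does.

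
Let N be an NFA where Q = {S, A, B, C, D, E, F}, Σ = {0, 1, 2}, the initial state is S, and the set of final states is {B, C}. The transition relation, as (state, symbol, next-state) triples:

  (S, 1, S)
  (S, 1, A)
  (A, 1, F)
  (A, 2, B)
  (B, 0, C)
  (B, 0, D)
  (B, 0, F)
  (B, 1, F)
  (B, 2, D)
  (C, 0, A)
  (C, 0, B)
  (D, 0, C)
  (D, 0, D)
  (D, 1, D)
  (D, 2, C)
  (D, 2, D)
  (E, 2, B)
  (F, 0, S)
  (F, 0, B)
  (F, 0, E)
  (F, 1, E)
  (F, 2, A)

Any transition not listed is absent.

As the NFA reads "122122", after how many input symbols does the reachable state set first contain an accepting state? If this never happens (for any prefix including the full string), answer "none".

2

Start in {S}.
Read '1': S→{S, A}; now {S, A}.
Read '2': S→∅, A→{B}; now {B}.
None of the earlier sets intersect F, but {B} does.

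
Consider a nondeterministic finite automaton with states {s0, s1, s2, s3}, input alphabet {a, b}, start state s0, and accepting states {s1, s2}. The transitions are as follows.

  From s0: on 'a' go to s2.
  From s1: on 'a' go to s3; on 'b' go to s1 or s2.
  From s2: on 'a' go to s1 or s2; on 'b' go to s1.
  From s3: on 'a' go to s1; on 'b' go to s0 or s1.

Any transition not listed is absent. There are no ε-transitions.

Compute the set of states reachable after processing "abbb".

Start in {s0}.
Read 'a': {s0} → {s2}.
Read 'b': {s2} → {s1}.
Read 'b': {s1} → {s1, s2}.
Read 'b': {s1, s2} → {s1, s2}.

{s1, s2}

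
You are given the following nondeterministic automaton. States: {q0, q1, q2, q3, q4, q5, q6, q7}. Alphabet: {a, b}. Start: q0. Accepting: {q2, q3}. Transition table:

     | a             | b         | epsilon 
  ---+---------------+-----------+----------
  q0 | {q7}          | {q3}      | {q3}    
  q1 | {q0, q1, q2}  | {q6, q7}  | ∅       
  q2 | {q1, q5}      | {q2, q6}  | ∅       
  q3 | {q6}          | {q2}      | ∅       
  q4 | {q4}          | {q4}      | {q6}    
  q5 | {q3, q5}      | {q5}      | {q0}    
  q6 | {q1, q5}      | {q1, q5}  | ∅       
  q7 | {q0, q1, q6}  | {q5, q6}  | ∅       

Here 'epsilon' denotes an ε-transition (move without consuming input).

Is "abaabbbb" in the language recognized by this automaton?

Yes

Start: ε-closure({q0}) = {q0, q3}.
Read 'a': {q0, q3} → {q6, q7}.
Read 'b': {q6, q7} → {q0, q1, q3, q5, q6}.
Read 'a': {q0, q1, q3, q5, q6} → {q0, q1, q2, q3, q5, q6, q7}.
Read 'a': {q0, q1, q2, q3, q5, q6, q7} → {q0, q1, q2, q3, q5, q6, q7}.
Read 'b': {q0, q1, q2, q3, q5, q6, q7} → {q0, q1, q2, q3, q5, q6, q7}.
Read 'b': {q0, q1, q2, q3, q5, q6, q7} → {q0, q1, q2, q3, q5, q6, q7}.
Read 'b': {q0, q1, q2, q3, q5, q6, q7} → {q0, q1, q2, q3, q5, q6, q7}.
Read 'b': {q0, q1, q2, q3, q5, q6, q7} → {q0, q1, q2, q3, q5, q6, q7}.
The final set {q0, q1, q2, q3, q5, q6, q7} contains the accepting states q2, q3.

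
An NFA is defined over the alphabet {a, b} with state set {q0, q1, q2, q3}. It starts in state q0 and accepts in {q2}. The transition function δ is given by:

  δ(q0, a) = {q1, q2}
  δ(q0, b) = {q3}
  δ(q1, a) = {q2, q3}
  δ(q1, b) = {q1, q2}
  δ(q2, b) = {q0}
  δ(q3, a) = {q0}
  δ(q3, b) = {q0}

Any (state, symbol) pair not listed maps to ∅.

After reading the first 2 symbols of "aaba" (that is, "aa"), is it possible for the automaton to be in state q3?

Yes

Start in {q0}.
Read 'a': q0→{q1, q2}; now {q1, q2}.
Read 'a': q1→{q2, q3}, q2→∅; now {q2, q3}.
State q3 is in {q2, q3}.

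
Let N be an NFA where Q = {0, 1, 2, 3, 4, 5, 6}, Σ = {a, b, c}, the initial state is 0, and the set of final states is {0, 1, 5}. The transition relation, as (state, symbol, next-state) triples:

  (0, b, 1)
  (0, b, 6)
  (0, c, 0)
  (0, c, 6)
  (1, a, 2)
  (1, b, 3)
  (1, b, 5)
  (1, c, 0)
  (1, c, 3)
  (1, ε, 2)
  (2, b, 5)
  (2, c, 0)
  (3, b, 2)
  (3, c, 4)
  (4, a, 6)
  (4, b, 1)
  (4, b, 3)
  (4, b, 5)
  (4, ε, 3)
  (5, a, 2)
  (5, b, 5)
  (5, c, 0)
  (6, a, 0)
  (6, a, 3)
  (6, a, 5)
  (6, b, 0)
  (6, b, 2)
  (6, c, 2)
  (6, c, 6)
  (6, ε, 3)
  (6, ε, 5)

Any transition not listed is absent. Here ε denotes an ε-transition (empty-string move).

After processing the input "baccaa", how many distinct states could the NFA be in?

4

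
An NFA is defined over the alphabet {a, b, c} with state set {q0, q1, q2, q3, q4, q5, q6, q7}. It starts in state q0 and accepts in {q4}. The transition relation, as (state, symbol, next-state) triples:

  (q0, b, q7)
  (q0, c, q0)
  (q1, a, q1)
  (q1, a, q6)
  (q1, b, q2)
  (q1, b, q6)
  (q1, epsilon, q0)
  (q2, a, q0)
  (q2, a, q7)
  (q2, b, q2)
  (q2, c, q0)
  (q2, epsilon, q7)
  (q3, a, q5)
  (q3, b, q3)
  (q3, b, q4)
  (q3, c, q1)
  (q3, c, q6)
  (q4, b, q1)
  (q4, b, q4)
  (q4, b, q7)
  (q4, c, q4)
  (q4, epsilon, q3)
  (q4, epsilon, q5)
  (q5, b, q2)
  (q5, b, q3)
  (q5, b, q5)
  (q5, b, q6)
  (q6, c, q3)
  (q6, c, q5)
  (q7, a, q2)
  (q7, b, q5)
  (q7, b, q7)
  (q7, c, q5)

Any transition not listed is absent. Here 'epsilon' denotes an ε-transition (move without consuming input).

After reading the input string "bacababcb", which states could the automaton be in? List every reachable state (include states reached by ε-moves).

∅

Start in {q0}.
Read 'b': q0→{q7}; now {q7}.
Read 'a': q7→{q2}; union {q2}; ε-closure = {q2, q7}.
Read 'c': q2→{q0}, q7→{q5}; now {q0, q5}.
Read 'a': q0→∅, q5→∅; now ∅.
The set is empty and remains empty for the remaining 5 symbols.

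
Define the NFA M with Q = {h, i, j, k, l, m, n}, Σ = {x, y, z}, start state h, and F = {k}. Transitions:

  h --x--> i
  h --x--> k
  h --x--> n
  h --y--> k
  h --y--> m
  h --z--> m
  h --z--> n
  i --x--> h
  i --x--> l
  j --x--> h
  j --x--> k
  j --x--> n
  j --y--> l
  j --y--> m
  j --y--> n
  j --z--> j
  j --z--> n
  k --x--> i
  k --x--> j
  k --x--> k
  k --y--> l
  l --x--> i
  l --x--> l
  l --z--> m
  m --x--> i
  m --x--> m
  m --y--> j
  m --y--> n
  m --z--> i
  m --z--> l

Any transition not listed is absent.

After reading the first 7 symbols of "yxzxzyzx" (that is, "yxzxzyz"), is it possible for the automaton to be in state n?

Start in {h}.
Read 'y': {h} → {k, m}.
Read 'x': {k, m} → {i, j, k, m}.
Read 'z': {i, j, k, m} → {i, j, l, n}.
Read 'x': {i, j, l, n} → {h, i, k, l, n}.
Read 'z': {h, i, k, l, n} → {m, n}.
Read 'y': {m, n} → {j, n}.
Read 'z': {j, n} → {j, n}.
State n is in {j, n}.

Yes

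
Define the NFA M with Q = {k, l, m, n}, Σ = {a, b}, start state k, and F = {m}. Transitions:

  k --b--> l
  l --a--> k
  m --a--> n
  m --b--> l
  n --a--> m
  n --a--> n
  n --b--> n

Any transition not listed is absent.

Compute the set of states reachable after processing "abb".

∅

Start in {k}.
Read 'a': {k} → ∅.
The set is empty and remains empty for the remaining 2 symbols.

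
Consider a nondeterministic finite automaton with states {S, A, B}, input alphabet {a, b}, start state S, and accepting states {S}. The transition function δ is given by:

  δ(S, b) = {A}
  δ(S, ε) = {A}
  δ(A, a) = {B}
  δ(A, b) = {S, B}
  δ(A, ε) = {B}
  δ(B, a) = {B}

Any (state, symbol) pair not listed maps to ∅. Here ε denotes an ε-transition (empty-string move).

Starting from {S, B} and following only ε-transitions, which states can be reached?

Begin with {S, B}.
ε-move S → A; add A.

{S, A, B}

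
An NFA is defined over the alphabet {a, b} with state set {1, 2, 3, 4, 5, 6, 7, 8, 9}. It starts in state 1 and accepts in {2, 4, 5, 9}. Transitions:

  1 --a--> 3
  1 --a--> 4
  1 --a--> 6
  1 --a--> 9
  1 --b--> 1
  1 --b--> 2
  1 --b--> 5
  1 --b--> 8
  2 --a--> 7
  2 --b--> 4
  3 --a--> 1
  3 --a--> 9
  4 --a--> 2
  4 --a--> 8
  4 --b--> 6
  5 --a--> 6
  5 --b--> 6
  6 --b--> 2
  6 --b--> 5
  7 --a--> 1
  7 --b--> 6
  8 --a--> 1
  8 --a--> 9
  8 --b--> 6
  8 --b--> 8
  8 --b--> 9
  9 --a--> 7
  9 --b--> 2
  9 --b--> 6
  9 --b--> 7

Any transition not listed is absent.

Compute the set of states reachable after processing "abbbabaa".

Start in {1}.
Read 'a': {1} → {3, 4, 6, 9}.
Read 'b': {3, 4, 6, 9} → {2, 5, 6, 7}.
Read 'b': {2, 5, 6, 7} → {2, 4, 5, 6}.
Read 'b': {2, 4, 5, 6} → {2, 4, 5, 6}.
Read 'a': {2, 4, 5, 6} → {2, 6, 7, 8}.
Read 'b': {2, 6, 7, 8} → {2, 4, 5, 6, 8, 9}.
Read 'a': {2, 4, 5, 6, 8, 9} → {1, 2, 6, 7, 8, 9}.
Read 'a': {1, 2, 6, 7, 8, 9} → {1, 3, 4, 6, 7, 9}.

{1, 3, 4, 6, 7, 9}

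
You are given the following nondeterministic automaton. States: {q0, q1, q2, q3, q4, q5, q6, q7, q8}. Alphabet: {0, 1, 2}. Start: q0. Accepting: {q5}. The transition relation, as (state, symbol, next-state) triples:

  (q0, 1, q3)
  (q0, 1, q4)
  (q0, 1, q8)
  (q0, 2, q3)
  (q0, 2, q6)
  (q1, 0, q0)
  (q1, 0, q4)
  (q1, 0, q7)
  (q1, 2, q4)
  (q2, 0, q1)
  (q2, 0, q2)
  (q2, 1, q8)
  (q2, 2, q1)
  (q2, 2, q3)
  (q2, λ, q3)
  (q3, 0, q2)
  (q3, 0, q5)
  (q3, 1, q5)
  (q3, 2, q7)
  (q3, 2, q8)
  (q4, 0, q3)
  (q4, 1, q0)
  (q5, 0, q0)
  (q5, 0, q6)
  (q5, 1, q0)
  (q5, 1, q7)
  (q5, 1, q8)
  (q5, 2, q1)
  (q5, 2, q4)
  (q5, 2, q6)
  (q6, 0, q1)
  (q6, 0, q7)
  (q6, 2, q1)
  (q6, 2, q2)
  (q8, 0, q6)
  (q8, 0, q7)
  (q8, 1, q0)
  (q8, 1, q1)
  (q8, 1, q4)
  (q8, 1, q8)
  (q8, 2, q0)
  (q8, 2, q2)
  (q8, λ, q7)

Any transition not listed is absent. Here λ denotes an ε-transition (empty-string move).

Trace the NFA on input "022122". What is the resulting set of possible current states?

∅

Start in {q0}.
Read '0': q0→∅; now ∅.
The set is empty and remains empty for the remaining 5 symbols.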